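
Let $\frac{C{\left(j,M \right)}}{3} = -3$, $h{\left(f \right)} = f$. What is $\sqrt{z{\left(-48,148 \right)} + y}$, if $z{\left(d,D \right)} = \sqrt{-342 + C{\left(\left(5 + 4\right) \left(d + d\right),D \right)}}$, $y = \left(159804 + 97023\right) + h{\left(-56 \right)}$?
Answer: $\sqrt{256771 + 3 i \sqrt{39}} \approx 506.73 + 0.018 i$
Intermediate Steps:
$C{\left(j,M \right)} = -9$ ($C{\left(j,M \right)} = 3 \left(-3\right) = -9$)
$y = 256771$ ($y = \left(159804 + 97023\right) - 56 = 256827 - 56 = 256771$)
$z{\left(d,D \right)} = 3 i \sqrt{39}$ ($z{\left(d,D \right)} = \sqrt{-342 - 9} = \sqrt{-351} = 3 i \sqrt{39}$)
$\sqrt{z{\left(-48,148 \right)} + y} = \sqrt{3 i \sqrt{39} + 256771} = \sqrt{256771 + 3 i \sqrt{39}}$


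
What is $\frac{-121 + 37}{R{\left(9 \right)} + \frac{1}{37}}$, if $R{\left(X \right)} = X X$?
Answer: $- \frac{1554}{1499} \approx -1.0367$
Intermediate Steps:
$R{\left(X \right)} = X^{2}$
$\frac{-121 + 37}{R{\left(9 \right)} + \frac{1}{37}} = \frac{-121 + 37}{9^{2} + \frac{1}{37}} = \frac{1}{81 + \frac{1}{37}} \left(-84\right) = \frac{1}{\frac{2998}{37}} \left(-84\right) = \frac{37}{2998} \left(-84\right) = - \frac{1554}{1499}$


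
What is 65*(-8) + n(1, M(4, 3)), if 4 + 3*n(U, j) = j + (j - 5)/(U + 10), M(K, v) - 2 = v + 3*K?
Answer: -17005/33 ≈ -515.30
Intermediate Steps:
M(K, v) = 2 + v + 3*K (M(K, v) = 2 + (v + 3*K) = 2 + v + 3*K)
n(U, j) = -4/3 + j/3 + (-5 + j)/(3*(10 + U)) (n(U, j) = -4/3 + (j + (j - 5)/(U + 10))/3 = -4/3 + (j + (-5 + j)/(10 + U))/3 = -4/3 + (j/3 + (-5 + j)/(3*(10 + U))) = -4/3 + j/3 + (-5 + j)/(3*(10 + U)))
65*(-8) + n(1, M(4, 3)) = 65*(-8) + (-45 - 4*1 + 11*(2 + 3 + 3*4) + 1*(2 + 3 + 3*4))/(3*(10 + 1)) = -520 + (⅓)*(-45 - 4 + 11*(2 + 3 + 12) + 1*(2 + 3 + 12))/11 = -520 + (⅓)*(1/11)*(-45 - 4 + 11*17 + 1*17) = -520 + (⅓)*(1/11)*(-45 - 4 + 187 + 17) = -520 + (⅓)*(1/11)*155 = -520 + 155/33 = -17005/33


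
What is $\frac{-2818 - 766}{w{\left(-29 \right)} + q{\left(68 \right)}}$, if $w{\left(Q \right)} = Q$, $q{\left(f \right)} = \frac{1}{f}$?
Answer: $\frac{243712}{1971} \approx 123.65$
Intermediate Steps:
$\frac{-2818 - 766}{w{\left(-29 \right)} + q{\left(68 \right)}} = \frac{-2818 - 766}{-29 + \frac{1}{68}} = - \frac{3584}{-29 + \frac{1}{68}} = - \frac{3584}{- \frac{1971}{68}} = \left(-3584\right) \left(- \frac{68}{1971}\right) = \frac{243712}{1971}$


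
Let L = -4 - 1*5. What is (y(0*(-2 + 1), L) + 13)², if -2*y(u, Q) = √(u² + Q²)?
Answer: 289/4 ≈ 72.250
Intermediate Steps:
L = -9 (L = -4 - 5 = -9)
y(u, Q) = -√(Q² + u²)/2 (y(u, Q) = -√(u² + Q²)/2 = -√(Q² + u²)/2)
(y(0*(-2 + 1), L) + 13)² = (-√((-9)² + (0*(-2 + 1))²)/2 + 13)² = (-√(81 + (0*(-1))²)/2 + 13)² = (-√(81 + 0²)/2 + 13)² = (-√(81 + 0)/2 + 13)² = (-√81/2 + 13)² = (-½*9 + 13)² = (-9/2 + 13)² = (17/2)² = 289/4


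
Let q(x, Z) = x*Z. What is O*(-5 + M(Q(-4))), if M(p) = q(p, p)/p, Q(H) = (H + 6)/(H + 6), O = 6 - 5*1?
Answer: -4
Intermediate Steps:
q(x, Z) = Z*x
O = 1 (O = 6 - 5 = 1)
Q(H) = 1 (Q(H) = (6 + H)/(6 + H) = 1)
M(p) = p (M(p) = (p*p)/p = p²/p = p)
O*(-5 + M(Q(-4))) = 1*(-5 + 1) = 1*(-4) = -4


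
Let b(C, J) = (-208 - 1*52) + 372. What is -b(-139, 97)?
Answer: -112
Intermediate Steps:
b(C, J) = 112 (b(C, J) = (-208 - 52) + 372 = -260 + 372 = 112)
-b(-139, 97) = -1*112 = -112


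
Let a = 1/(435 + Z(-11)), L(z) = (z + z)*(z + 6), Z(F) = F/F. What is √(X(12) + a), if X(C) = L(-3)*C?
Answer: 5*I*√410603/218 ≈ 14.697*I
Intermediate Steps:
Z(F) = 1
L(z) = 2*z*(6 + z) (L(z) = (2*z)*(6 + z) = 2*z*(6 + z))
a = 1/436 (a = 1/(435 + 1) = 1/436 ≈ 0.0022936)
X(C) = -18*C (X(C) = (2*(-3)*(6 - 3))*C = (2*(-3)*3)*C = -18*C)
√(X(12) + a) = √(-18*12 + 1/436) = √(-216 + 1/436) = √(-94175/436) = 5*I*√410603/218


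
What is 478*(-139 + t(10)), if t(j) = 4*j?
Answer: -47322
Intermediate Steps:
478*(-139 + t(10)) = 478*(-139 + 4*10) = 478*(-139 + 40) = 478*(-99) = -47322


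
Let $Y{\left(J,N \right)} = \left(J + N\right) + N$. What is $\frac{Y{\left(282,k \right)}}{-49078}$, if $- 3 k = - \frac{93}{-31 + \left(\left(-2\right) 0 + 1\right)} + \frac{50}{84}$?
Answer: $- \frac{44027}{7729785} \approx -0.0056958$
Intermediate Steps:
$k = - \frac{388}{315}$ ($k = - \frac{- \frac{93}{-31 + \left(\left(-2\right) 0 + 1\right)} + \frac{50}{84}}{3} = - \frac{- \frac{93}{-31 + \left(0 + 1\right)} + 50 \cdot \frac{1}{84}}{3} = - \frac{- \frac{93}{-31 + 1} + \frac{25}{42}}{3} = - \frac{- \frac{93}{-30} + \frac{25}{42}}{3} = - \frac{\left(-93\right) \left(- \frac{1}{30}\right) + \frac{25}{42}}{3} = - \frac{\frac{31}{10} + \frac{25}{42}}{3} = \left(- \frac{1}{3}\right) \frac{388}{105} = - \frac{388}{315} \approx -1.2317$)
$Y{\left(J,N \right)} = J + 2 N$
$\frac{Y{\left(282,k \right)}}{-49078} = \frac{282 + 2 \left(- \frac{388}{315}\right)}{-49078} = \left(282 - \frac{776}{315}\right) \left(- \frac{1}{49078}\right) = \frac{88054}{315} \left(- \frac{1}{49078}\right) = - \frac{44027}{7729785}$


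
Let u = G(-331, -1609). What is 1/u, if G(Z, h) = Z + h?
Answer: -1/1940 ≈ -0.00051546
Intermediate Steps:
u = -1940 (u = -331 - 1609 = -1940)
1/u = 1/(-1940) = -1/1940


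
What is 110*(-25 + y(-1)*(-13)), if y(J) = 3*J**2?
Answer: -7040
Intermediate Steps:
110*(-25 + y(-1)*(-13)) = 110*(-25 + (3*(-1)**2)*(-13)) = 110*(-25 + (3*1)*(-13)) = 110*(-25 + 3*(-13)) = 110*(-25 - 39) = 110*(-64) = -7040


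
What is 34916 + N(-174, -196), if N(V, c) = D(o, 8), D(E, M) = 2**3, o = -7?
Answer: 34924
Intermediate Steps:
D(E, M) = 8
N(V, c) = 8
34916 + N(-174, -196) = 34916 + 8 = 34924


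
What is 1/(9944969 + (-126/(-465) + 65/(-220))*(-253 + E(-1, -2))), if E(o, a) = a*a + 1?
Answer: 55/546973629 ≈ 1.0055e-7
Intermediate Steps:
E(o, a) = 1 + a**2 (E(o, a) = a**2 + 1 = 1 + a**2)
1/(9944969 + (-126/(-465) + 65/(-220))*(-253 + E(-1, -2))) = 1/(9944969 + (-126/(-465) + 65/(-220))*(-253 + (1 + (-2)**2))) = 1/(9944969 + (-126*(-1/465) + 65*(-1/220))*(-253 + (1 + 4))) = 1/(9944969 + (42/155 - 13/44)*(-253 + 5)) = 1/(9944969 - 167/6820*(-248)) = 1/(9944969 + 334/55) = 1/(546973629/55) = 55/546973629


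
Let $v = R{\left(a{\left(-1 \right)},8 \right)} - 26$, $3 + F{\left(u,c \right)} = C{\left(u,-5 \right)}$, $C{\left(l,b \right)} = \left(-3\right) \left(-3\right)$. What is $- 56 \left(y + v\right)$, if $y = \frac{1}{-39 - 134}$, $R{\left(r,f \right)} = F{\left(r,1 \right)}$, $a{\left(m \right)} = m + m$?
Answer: $\frac{193816}{173} \approx 1120.3$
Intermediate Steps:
$C{\left(l,b \right)} = 9$
$a{\left(m \right)} = 2 m$
$F{\left(u,c \right)} = 6$ ($F{\left(u,c \right)} = -3 + 9 = 6$)
$R{\left(r,f \right)} = 6$
$v = -20$ ($v = 6 - 26 = -20$)
$y = - \frac{1}{173}$ ($y = \frac{1}{-39 - 134} = \frac{1}{-173} = - \frac{1}{173} \approx -0.0057803$)
$- 56 \left(y + v\right) = - 56 \left(- \frac{1}{173} - 20\right) = \left(-56\right) \left(- \frac{3461}{173}\right) = \frac{193816}{173}$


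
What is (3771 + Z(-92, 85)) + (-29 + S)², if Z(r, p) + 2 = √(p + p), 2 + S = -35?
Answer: 8125 + √170 ≈ 8138.0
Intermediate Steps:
S = -37 (S = -2 - 35 = -37)
Z(r, p) = -2 + √2*√p (Z(r, p) = -2 + √(p + p) = -2 + √(2*p) = -2 + √2*√p)
(3771 + Z(-92, 85)) + (-29 + S)² = (3771 + (-2 + √2*√85)) + (-29 - 37)² = (3771 + (-2 + √170)) + (-66)² = (3769 + √170) + 4356 = 8125 + √170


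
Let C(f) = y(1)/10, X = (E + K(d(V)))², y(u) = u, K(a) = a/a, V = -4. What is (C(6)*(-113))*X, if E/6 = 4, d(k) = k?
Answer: -14125/2 ≈ -7062.5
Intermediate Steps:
E = 24 (E = 6*4 = 24)
K(a) = 1
X = 625 (X = (24 + 1)² = 25² = 625)
C(f) = ⅒ (C(f) = 1/10 = 1*(⅒) = ⅒)
(C(6)*(-113))*X = ((⅒)*(-113))*625 = -113/10*625 = -14125/2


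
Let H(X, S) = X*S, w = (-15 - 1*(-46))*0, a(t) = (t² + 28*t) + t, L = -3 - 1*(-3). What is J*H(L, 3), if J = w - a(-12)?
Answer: 0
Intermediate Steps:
L = 0 (L = -3 + 3 = 0)
a(t) = t² + 29*t
w = 0 (w = (-15 + 46)*0 = 31*0 = 0)
H(X, S) = S*X
J = 204 (J = 0 - (-12)*(29 - 12) = 0 - (-12)*17 = 0 - 1*(-204) = 0 + 204 = 204)
J*H(L, 3) = 204*(3*0) = 204*0 = 0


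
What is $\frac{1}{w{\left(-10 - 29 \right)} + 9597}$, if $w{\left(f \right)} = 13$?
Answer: $\frac{1}{9610} \approx 0.00010406$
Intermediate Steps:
$\frac{1}{w{\left(-10 - 29 \right)} + 9597} = \frac{1}{13 + 9597} = \frac{1}{9610}$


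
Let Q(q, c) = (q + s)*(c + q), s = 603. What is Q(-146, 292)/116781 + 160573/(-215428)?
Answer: -4378088497/25157897268 ≈ -0.17402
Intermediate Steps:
Q(q, c) = (603 + q)*(c + q) (Q(q, c) = (q + 603)*(c + q) = (603 + q)*(c + q))
Q(-146, 292)/116781 + 160573/(-215428) = ((-146)**2 + 603*292 + 603*(-146) + 292*(-146))/116781 + 160573/(-215428) = (21316 + 176076 - 88038 - 42632)*(1/116781) + 160573*(-1/215428) = 66722*(1/116781) - 160573/215428 = 66722/116781 - 160573/215428 = -4378088497/25157897268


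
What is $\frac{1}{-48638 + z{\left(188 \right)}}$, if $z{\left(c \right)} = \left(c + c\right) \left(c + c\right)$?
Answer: $\frac{1}{92738} \approx 1.0783 \cdot 10^{-5}$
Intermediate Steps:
$z{\left(c \right)} = 4 c^{2}$ ($z{\left(c \right)} = 2 c 2 c = 4 c^{2}$)
$\frac{1}{-48638 + z{\left(188 \right)}} = \frac{1}{-48638 + 4 \cdot 188^{2}} = \frac{1}{-48638 + 4 \cdot 35344} = \frac{1}{-48638 + 141376} = \frac{1}{92738}$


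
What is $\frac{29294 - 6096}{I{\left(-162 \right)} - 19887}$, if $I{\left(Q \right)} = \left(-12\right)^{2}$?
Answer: $- \frac{23198}{19743} \approx -1.175$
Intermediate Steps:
$I{\left(Q \right)} = 144$
$\frac{29294 - 6096}{I{\left(-162 \right)} - 19887} = \frac{29294 - 6096}{144 - 19887} = \frac{23198}{-19743} = 23198 \left(- \frac{1}{19743}\right) = - \frac{23198}{19743}$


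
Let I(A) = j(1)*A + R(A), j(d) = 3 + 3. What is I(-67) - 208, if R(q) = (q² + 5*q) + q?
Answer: 3477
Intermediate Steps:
j(d) = 6
R(q) = q² + 6*q
I(A) = 6*A + A*(6 + A)
I(-67) - 208 = -67*(12 - 67) - 208 = -67*(-55) - 208 = 3685 - 208 = 3477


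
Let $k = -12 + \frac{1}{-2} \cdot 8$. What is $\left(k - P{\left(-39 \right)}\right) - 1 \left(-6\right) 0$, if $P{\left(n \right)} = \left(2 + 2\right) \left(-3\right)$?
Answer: $-4$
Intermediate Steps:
$P{\left(n \right)} = -12$ ($P{\left(n \right)} = 4 \left(-3\right) = -12$)
$k = -16$ ($k = -12 - 4 = -16$)
$\left(k - P{\left(-39 \right)}\right) - 1 \left(-6\right) 0 = \left(-16 - -12\right) - 1 \left(-6\right) 0 = \left(-16 + 12\right) - \left(-6\right) 0 = -4 - 0 = -4 + 0 = -4$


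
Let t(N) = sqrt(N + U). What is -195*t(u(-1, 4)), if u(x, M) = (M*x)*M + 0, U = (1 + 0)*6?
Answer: -195*I*sqrt(10) ≈ -616.64*I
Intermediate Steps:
U = 6 (U = 1*6 = 6)
u(x, M) = x*M**2 (u(x, M) = x*M**2 + 0 = x*M**2)
t(N) = sqrt(6 + N) (t(N) = sqrt(N + 6) = sqrt(6 + N))
-195*t(u(-1, 4)) = -195*sqrt(6 - 1*4**2) = -195*sqrt(6 - 1*16) = -195*sqrt(6 - 16) = -195*I*sqrt(10)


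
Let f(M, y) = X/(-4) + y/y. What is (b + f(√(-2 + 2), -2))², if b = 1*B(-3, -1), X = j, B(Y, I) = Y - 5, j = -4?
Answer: 36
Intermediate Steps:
B(Y, I) = -5 + Y
X = -4
f(M, y) = 2 (f(M, y) = -4/(-4) + y/y = -4*(-¼) + 1 = 1 + 1 = 2)
b = -8 (b = 1*(-5 - 3) = 1*(-8) = -8)
(b + f(√(-2 + 2), -2))² = (-8 + 2)² = (-6)² = 36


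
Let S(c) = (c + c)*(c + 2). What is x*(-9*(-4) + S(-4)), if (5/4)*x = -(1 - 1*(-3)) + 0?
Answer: -832/5 ≈ -166.40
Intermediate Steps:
S(c) = 2*c*(2 + c) (S(c) = (2*c)*(2 + c) = 2*c*(2 + c))
x = -16/5 (x = 4*(-(1 - 1*(-3)) + 0)/5 = 4*(-(1 + 3) + 0)/5 = 4*(-1*4 + 0)/5 = 4*(-4 + 0)/5 = (⅘)*(-4) = -16/5 ≈ -3.2000)
x*(-9*(-4) + S(-4)) = -16*(-9*(-4) + 2*(-4)*(2 - 4))/5 = -16*(36 + 2*(-4)*(-2))/5 = -16*(36 + 16)/5 = -16/5*52 = -832/5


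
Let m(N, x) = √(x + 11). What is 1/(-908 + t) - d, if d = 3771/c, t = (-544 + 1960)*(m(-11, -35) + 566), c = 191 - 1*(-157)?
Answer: (-222489*√6 + 62893045*I)/(29*(-200137*I + 708*√6)) ≈ -10.836 - 1.0827e-8*I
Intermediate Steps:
c = 348 (c = 191 + 157 = 348)
m(N, x) = √(11 + x)
t = 801456 + 2832*I*√6 (t = (-544 + 1960)*(√(11 - 35) + 566) = 1416*(√(-24) + 566) = 1416*(2*I*√6 + 566) = 1416*(566 + 2*I*√6) = 801456 + 2832*I*√6 ≈ 8.0146e+5 + 6937.0*I)
d = 1257/116 (d = 3771/348 = 3771*(1/348) = 1257/116 ≈ 10.836)
1/(-908 + t) - d = 1/(-908 + (801456 + 2832*I*√6)) - 1*1257/116 = 1/(800548 + 2832*I*√6) - 1257/116 = -1257/116 + 1/(800548 + 2832*I*√6)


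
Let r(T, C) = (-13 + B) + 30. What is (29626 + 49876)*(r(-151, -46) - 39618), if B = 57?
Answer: -3143827088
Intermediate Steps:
r(T, C) = 74 (r(T, C) = (-13 + 57) + 30 = 44 + 30 = 74)
(29626 + 49876)*(r(-151, -46) - 39618) = (29626 + 49876)*(74 - 39618) = 79502*(-39544) = -3143827088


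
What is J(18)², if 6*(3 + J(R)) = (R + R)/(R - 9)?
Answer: 49/9 ≈ 5.4444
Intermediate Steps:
J(R) = -3 + R/(3*(-9 + R)) (J(R) = -3 + ((R + R)/(R - 9))/6 = -3 + ((2*R)/(-9 + R))/6 = -3 + (2*R/(-9 + R))/6 = -3 + R/(3*(-9 + R)))
J(18)² = ((81 - 8*18)/(3*(-9 + 18)))² = ((⅓)*(81 - 144)/9)² = ((⅓)*(⅑)*(-63))² = (-7/3)² = 49/9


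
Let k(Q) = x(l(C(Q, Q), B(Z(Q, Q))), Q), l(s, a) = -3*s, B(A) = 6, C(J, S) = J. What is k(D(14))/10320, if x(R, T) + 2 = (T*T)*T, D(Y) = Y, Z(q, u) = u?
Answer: 457/1720 ≈ 0.26570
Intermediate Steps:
x(R, T) = -2 + T³ (x(R, T) = -2 + (T*T)*T = -2 + T²*T = -2 + T³)
k(Q) = -2 + Q³
k(D(14))/10320 = (-2 + 14³)/10320 = (-2 + 2744)*(1/10320) = 2742*(1/10320) = 457/1720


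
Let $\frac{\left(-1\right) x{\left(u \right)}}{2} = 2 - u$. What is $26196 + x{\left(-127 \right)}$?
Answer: $25938$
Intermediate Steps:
$x{\left(u \right)} = -4 + 2 u$ ($x{\left(u \right)} = - 2 \left(2 - u\right) = -4 + 2 u$)
$26196 + x{\left(-127 \right)} = 26196 + \left(-4 + 2 \left(-127\right)\right) = 26196 - 258 = 25938$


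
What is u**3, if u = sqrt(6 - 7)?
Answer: -I ≈ -1.0*I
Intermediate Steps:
u = I (u = sqrt(-1) = I ≈ 1.0*I)
u**3 = I**3 = -I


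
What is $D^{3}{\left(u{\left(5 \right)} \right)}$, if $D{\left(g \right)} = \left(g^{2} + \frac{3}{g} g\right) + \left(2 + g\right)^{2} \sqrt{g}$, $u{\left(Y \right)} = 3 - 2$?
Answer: $2197$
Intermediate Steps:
$u{\left(Y \right)} = 1$
$D{\left(g \right)} = 3 + g^{2} + \sqrt{g} \left(2 + g\right)^{2}$ ($D{\left(g \right)} = \left(g^{2} + 3\right) + \sqrt{g} \left(2 + g\right)^{2} = \left(3 + g^{2}\right) + \sqrt{g} \left(2 + g\right)^{2} = 3 + g^{2} + \sqrt{g} \left(2 + g\right)^{2}$)
$D^{3}{\left(u{\left(5 \right)} \right)} = \left(3 + 1^{2} + \sqrt{1} \left(2 + 1\right)^{2}\right)^{3} = \left(3 + 1 + 1 \cdot 3^{2}\right)^{3} = \left(3 + 1 + 1 \cdot 9\right)^{3} = \left(3 + 1 + 9\right)^{3} = 13^{3} = 2197$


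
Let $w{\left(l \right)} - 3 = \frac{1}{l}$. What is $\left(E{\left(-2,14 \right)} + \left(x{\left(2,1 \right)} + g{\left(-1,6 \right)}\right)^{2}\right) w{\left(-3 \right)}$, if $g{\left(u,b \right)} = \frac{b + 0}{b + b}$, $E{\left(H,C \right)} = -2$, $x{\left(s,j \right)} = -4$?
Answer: $\frac{82}{3} \approx 27.333$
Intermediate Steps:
$w{\left(l \right)} = 3 + \frac{1}{l}$
$g{\left(u,b \right)} = \frac{1}{2}$ ($g{\left(u,b \right)} = \frac{b}{2 b} = b \frac{1}{2 b} = \frac{1}{2}$)
$\left(E{\left(-2,14 \right)} + \left(x{\left(2,1 \right)} + g{\left(-1,6 \right)}\right)^{2}\right) w{\left(-3 \right)} = \left(-2 + \left(-4 + \frac{1}{2}\right)^{2}\right) \left(3 + \frac{1}{-3}\right) = \left(-2 + \left(- \frac{7}{2}\right)^{2}\right) \left(3 - \frac{1}{3}\right) = \left(-2 + \frac{49}{4}\right) \frac{8}{3} = \frac{41}{4} \cdot \frac{8}{3} = \frac{82}{3}$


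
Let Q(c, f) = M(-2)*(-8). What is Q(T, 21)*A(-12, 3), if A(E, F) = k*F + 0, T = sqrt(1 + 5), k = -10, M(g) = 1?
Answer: 240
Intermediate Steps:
T = sqrt(6) ≈ 2.4495
Q(c, f) = -8 (Q(c, f) = 1*(-8) = -8)
A(E, F) = -10*F (A(E, F) = -10*F + 0 = -10*F)
Q(T, 21)*A(-12, 3) = -(-80)*3 = -8*(-30) = 240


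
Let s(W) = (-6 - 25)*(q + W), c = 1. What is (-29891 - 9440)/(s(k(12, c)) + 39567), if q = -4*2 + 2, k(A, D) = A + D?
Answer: -39331/39350 ≈ -0.99952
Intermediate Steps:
q = -6 (q = -8 + 2 = -6)
s(W) = 186 - 31*W (s(W) = (-6 - 25)*(-6 + W) = -31*(-6 + W) = 186 - 31*W)
(-29891 - 9440)/(s(k(12, c)) + 39567) = (-29891 - 9440)/((186 - 31*(12 + 1)) + 39567) = -39331/((186 - 31*13) + 39567) = -39331/((186 - 403) + 39567) = -39331/(-217 + 39567) = -39331/39350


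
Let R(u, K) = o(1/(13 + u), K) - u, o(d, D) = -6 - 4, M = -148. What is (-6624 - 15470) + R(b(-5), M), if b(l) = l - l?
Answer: -22104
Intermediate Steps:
b(l) = 0
o(d, D) = -10
R(u, K) = -10 - u
(-6624 - 15470) + R(b(-5), M) = (-6624 - 15470) + (-10 - 1*0) = -22094 + (-10 + 0) = -22094 - 10 = -22104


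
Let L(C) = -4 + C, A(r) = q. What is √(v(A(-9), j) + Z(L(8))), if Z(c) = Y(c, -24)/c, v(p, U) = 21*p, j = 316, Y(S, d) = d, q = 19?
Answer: √393 ≈ 19.824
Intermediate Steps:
A(r) = 19
Z(c) = -24/c
√(v(A(-9), j) + Z(L(8))) = √(21*19 - 24/(-4 + 8)) = √(399 - 24/4) = √(399 - 24*¼) = √(399 - 6) = √393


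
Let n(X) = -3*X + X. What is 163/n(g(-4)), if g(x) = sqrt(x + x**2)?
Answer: -163*sqrt(3)/12 ≈ -23.527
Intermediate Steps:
n(X) = -2*X
163/n(g(-4)) = 163/((-2*2*sqrt(3))) = 163/((-4*sqrt(3))) = 163*(-sqrt(3)/12) = -163*sqrt(3)/12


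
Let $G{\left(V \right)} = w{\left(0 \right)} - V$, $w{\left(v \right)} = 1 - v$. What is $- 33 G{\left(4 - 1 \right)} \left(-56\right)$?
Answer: $-3696$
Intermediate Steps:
$G{\left(V \right)} = 1 - V$ ($G{\left(V \right)} = \left(1 - 0\right) - V = \left(1 + 0\right) - V = 1 - V$)
$- 33 G{\left(4 - 1 \right)} \left(-56\right) = - 33 \left(1 - \left(4 - 1\right)\right) \left(-56\right) = - 33 \left(1 - 3\right) \left(-56\right) = \left(-33\right) \left(-2\right) \left(-56\right) = 66 \left(-56\right) = -3696$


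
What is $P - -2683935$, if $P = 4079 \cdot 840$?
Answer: $6110295$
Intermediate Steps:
$P = 3426360$
$P - -2683935 = 3426360 - -2683935 = 3426360 + 2683935 = 6110295$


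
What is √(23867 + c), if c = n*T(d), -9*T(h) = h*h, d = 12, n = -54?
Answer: √24731 ≈ 157.26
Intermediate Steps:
T(h) = -h²/9 (T(h) = -h*h/9 = -h²/9)
c = 864 (c = -(-6)*12² = -(-6)*144 = -54*(-16) = 864)
√(23867 + c) = √(23867 + 864) = √24731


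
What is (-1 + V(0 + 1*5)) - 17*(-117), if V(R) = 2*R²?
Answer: 2038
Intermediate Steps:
(-1 + V(0 + 1*5)) - 17*(-117) = (-1 + 2*(0 + 1*5)²) - 17*(-117) = (-1 + 2*(0 + 5)²) + 1989 = (-1 + 2*5²) + 1989 = (-1 + 2*25) + 1989 = (-1 + 50) + 1989 = 49 + 1989 = 2038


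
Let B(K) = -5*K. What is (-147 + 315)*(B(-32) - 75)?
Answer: 14280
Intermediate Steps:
(-147 + 315)*(B(-32) - 75) = (-147 + 315)*(-5*(-32) - 75) = 168*(160 - 75) = 168*85 = 14280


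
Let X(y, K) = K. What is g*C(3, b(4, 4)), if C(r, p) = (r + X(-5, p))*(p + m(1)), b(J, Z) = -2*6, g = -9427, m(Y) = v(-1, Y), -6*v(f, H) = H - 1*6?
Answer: -1894827/2 ≈ -9.4741e+5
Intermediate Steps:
v(f, H) = 1 - H/6 (v(f, H) = -(H - 1*6)/6 = -(H - 6)/6 = -(-6 + H)/6 = 1 - H/6)
m(Y) = 1 - Y/6
b(J, Z) = -12
C(r, p) = (5/6 + p)*(p + r) (C(r, p) = (r + p)*(p + (1 - 1/6*1)) = (p + r)*(p + (1 - 1/6)) = (p + r)*(p + 5/6) = (p + r)*(5/6 + p) = (5/6 + p)*(p + r))
g*C(3, b(4, 4)) = -9427*((-12)**2 + (5/6)*(-12) + (5/6)*3 - 12*3) = -9427*(144 - 10 + 5/2 - 36) = -9427*201/2 = -1894827/2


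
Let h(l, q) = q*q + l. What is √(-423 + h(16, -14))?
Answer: I*√211 ≈ 14.526*I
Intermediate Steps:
h(l, q) = l + q² (h(l, q) = q² + l = l + q²)
√(-423 + h(16, -14)) = √(-423 + (16 + (-14)²)) = √(-423 + (16 + 196)) = √(-423 + 212) = √(-211) = I*√211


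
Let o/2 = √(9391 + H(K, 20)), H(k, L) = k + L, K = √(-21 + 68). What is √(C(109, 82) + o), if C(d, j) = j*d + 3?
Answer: √(8941 + 2*√(9411 + √47)) ≈ 95.578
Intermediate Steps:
K = √47 ≈ 6.8557
H(k, L) = L + k
C(d, j) = 3 + d*j (C(d, j) = d*j + 3 = 3 + d*j)
o = 2*√(9411 + √47) (o = 2*√(9391 + (20 + √47)) = 2*√(9411 + √47) ≈ 194.09)
√(C(109, 82) + o) = √((3 + 109*82) + 2*√(9411 + √47)) = √((3 + 8938) + 2*√(9411 + √47)) = √(8941 + 2*√(9411 + √47))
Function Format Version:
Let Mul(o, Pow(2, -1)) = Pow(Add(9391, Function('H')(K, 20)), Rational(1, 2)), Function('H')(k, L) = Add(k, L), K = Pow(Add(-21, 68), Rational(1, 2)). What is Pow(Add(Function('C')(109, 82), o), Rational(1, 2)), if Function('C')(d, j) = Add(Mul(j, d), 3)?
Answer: Pow(Add(8941, Mul(2, Pow(Add(9411, Pow(47, Rational(1, 2))), Rational(1, 2)))), Rational(1, 2)) ≈ 95.578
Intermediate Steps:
K = Pow(47, Rational(1, 2)) ≈ 6.8557
Function('H')(k, L) = Add(L, k)
Function('C')(d, j) = Add(3, Mul(d, j)) (Function('C')(d, j) = Add(Mul(d, j), 3) = Add(3, Mul(d, j)))
o = Mul(2, Pow(Add(9411, Pow(47, Rational(1, 2))), Rational(1, 2))) (o = Mul(2, Pow(Add(9391, Add(20, Pow(47, Rational(1, 2)))), Rational(1, 2))) = Mul(2, Pow(Add(9411, Pow(47, Rational(1, 2))), Rational(1, 2))) ≈ 194.09)
Pow(Add(Function('C')(109, 82), o), Rational(1, 2)) = Pow(Add(Add(3, Mul(109, 82)), Mul(2, Pow(Add(9411, Pow(47, Rational(1, 2))), Rational(1, 2)))), Rational(1, 2)) = Pow(Add(Add(3, 8938), Mul(2, Pow(Add(9411, Pow(47, Rational(1, 2))), Rational(1, 2)))), Rational(1, 2)) = Pow(Add(8941, Mul(2, Pow(Add(9411, Pow(47, Rational(1, 2))), Rational(1, 2)))), Rational(1, 2))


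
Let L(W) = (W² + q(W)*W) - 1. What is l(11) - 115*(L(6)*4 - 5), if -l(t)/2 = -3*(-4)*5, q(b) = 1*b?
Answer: -32205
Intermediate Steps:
q(b) = b
L(W) = -1 + 2*W² (L(W) = (W² + W*W) - 1 = (W² + W²) - 1 = 2*W² - 1 = -1 + 2*W²)
l(t) = -120 (l(t) = -2*(-3*(-4))*5 = -24*5 = -2*60 = -120)
l(11) - 115*(L(6)*4 - 5) = -120 - 115*((-1 + 2*6²)*4 - 5) = -120 - 115*((-1 + 2*36)*4 - 5) = -120 - 115*((-1 + 72)*4 - 5) = -120 - 115*(71*4 - 5) = -120 - 115*(284 - 5) = -120 - 115*279 = -120 - 32085 = -32205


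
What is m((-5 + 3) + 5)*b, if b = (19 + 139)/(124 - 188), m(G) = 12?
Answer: -237/8 ≈ -29.625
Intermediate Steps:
b = -79/32 (b = 158/(-64) = 158*(-1/64) = -79/32 ≈ -2.4688)
m((-5 + 3) + 5)*b = 12*(-79/32) = -237/8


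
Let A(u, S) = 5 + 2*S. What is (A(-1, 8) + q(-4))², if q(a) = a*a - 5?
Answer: 1024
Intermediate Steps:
q(a) = -5 + a² (q(a) = a² - 5 = -5 + a²)
(A(-1, 8) + q(-4))² = ((5 + 2*8) + (-5 + (-4)²))² = ((5 + 16) + (-5 + 16))² = (21 + 11)² = 32² = 1024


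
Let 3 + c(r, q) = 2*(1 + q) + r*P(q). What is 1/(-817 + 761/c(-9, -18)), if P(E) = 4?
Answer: -73/60402 ≈ -0.0012086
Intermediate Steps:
c(r, q) = -1 + 2*q + 4*r (c(r, q) = -3 + (2*(1 + q) + r*4) = -3 + ((2 + 2*q) + 4*r) = -3 + (2 + 2*q + 4*r) = -1 + 2*q + 4*r)
1/(-817 + 761/c(-9, -18)) = 1/(-817 + 761/(-1 + 2*(-18) + 4*(-9))) = 1/(-817 + 761/(-1 - 36 - 36)) = 1/(-817 + 761/(-73)) = 1/(-817 + 761*(-1/73)) = 1/(-817 - 761/73) = 1/(-60402/73) = -73/60402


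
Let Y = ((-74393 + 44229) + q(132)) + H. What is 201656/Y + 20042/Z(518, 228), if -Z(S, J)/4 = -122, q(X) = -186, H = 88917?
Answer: 636103971/14290348 ≈ 44.513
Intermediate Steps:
Z(S, J) = 488 (Z(S, J) = -4*(-122) = 488)
Y = 58567 (Y = ((-74393 + 44229) - 186) + 88917 = (-30164 - 186) + 88917 = -30350 + 88917 = 58567)
201656/Y + 20042/Z(518, 228) = 201656/58567 + 20042/488 = 201656*(1/58567) + 20042*(1/488) = 201656/58567 + 10021/244 = 636103971/14290348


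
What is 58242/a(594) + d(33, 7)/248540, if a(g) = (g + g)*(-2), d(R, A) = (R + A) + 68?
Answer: -603133753/24605460 ≈ -24.512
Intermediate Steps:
d(R, A) = 68 + A + R (d(R, A) = (A + R) + 68 = 68 + A + R)
a(g) = -4*g (a(g) = (2*g)*(-2) = -4*g)
58242/a(594) + d(33, 7)/248540 = 58242/((-4*594)) + (68 + 7 + 33)/248540 = 58242/(-2376) + 108*(1/248540) = 58242*(-1/2376) + 27/62135 = -9707/396 + 27/62135 = -603133753/24605460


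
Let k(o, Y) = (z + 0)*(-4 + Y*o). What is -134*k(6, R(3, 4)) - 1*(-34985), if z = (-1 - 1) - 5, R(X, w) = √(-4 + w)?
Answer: 31233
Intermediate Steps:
z = -7 (z = -2 - 5 = -7)
k(o, Y) = 28 - 7*Y*o (k(o, Y) = (-7 + 0)*(-4 + Y*o) = -7*(-4 + Y*o) = 28 - 7*Y*o)
-134*k(6, R(3, 4)) - 1*(-34985) = -134*(28 - 7*√(-4 + 4)*6) - 1*(-34985) = -134*(28 - 7*√0*6) + 34985 = -134*(28 - 7*0*6) + 34985 = -134*(28 + 0) + 34985 = -134*28 + 34985 = -3752 + 34985 = 31233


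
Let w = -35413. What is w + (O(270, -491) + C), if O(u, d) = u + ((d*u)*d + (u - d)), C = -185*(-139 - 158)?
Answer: 65112433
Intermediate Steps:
C = 54945 (C = -185*(-297) = 54945)
O(u, d) = -d + 2*u + u*d² (O(u, d) = u + (u*d² + (u - d)) = u + (u - d + u*d²) = -d + 2*u + u*d²)
w + (O(270, -491) + C) = -35413 + ((-1*(-491) + 2*270 + 270*(-491)²) + 54945) = -35413 + ((491 + 540 + 270*241081) + 54945) = -35413 + ((491 + 540 + 65091870) + 54945) = -35413 + (65092901 + 54945) = -35413 + 65147846 = 65112433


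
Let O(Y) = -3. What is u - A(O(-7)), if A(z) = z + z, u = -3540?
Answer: -3534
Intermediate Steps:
A(z) = 2*z
u - A(O(-7)) = -3540 - 2*(-3) = -3540 - 1*(-6) = -3540 + 6 = -3534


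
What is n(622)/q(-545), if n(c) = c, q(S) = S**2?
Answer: 622/297025 ≈ 0.0020941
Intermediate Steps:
n(622)/q(-545) = 622/((-545)**2) = 622/297025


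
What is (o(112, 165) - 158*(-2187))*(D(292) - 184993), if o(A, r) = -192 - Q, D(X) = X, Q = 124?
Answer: -63764326230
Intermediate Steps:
o(A, r) = -316 (o(A, r) = -192 - 1*124 = -192 - 124 = -316)
(o(112, 165) - 158*(-2187))*(D(292) - 184993) = (-316 - 158*(-2187))*(292 - 184993) = (-316 + 345546)*(-184701) = 345230*(-184701) = -63764326230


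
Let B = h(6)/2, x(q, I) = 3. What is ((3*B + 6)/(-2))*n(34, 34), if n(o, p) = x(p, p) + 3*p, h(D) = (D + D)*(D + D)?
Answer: -11655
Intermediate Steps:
h(D) = 4*D² (h(D) = (2*D)*(2*D) = 4*D²)
B = 72 (B = (4*6²)/2 = (4*36)*(½) = 144*(½) = 72)
n(o, p) = 3 + 3*p
((3*B + 6)/(-2))*n(34, 34) = ((3*72 + 6)/(-2))*(3 + 3*34) = ((216 + 6)*(-½))*(3 + 102) = (222*(-½))*105 = -111*105 = -11655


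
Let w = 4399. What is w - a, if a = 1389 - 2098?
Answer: 5108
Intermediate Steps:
a = -709
w - a = 4399 - 1*(-709) = 4399 + 709 = 5108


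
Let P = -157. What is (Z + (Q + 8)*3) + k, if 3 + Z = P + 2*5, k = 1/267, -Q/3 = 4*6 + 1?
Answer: -93716/267 ≈ -351.00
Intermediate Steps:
Q = -75 (Q = -3*(4*6 + 1) = -3*(24 + 1) = -3*25 = -75)
k = 1/267 ≈ 0.0037453
Z = -150 (Z = -3 + (-157 + 2*5) = -3 + (-157 + 10) = -3 - 147 = -150)
(Z + (Q + 8)*3) + k = (-150 + (-75 + 8)*3) + 1/267 = (-150 - 67*3) + 1/267 = (-150 - 201) + 1/267 = -351 + 1/267 = -93716/267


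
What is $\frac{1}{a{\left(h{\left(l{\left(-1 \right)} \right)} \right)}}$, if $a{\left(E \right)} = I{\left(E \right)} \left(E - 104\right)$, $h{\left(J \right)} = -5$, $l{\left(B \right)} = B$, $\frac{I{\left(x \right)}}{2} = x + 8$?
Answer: $- \frac{1}{654} \approx -0.0015291$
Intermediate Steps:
$I{\left(x \right)} = 16 + 2 x$ ($I{\left(x \right)} = 2 \left(x + 8\right) = 2 \left(8 + x\right) = 16 + 2 x$)
$a{\left(E \right)} = \left(-104 + E\right) \left(16 + 2 E\right)$ ($a{\left(E \right)} = \left(16 + 2 E\right) \left(E - 104\right) = \left(16 + 2 E\right) \left(-104 + E\right) = \left(-104 + E\right) \left(16 + 2 E\right)$)
$\frac{1}{a{\left(h{\left(l{\left(-1 \right)} \right)} \right)}} = \frac{1}{2 \left(-104 - 5\right) \left(8 - 5\right)} = \frac{1}{2 \left(-109\right) 3} = \frac{1}{-654} = - \frac{1}{654}$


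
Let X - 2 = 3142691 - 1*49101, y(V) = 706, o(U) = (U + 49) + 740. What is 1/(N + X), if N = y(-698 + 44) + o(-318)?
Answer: 1/3094769 ≈ 3.2313e-7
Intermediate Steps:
o(U) = 789 + U (o(U) = (49 + U) + 740 = 789 + U)
X = 3093592 (X = 2 + (3142691 - 1*49101) = 2 + (3142691 - 49101) = 2 + 3093590 = 3093592)
N = 1177 (N = 706 + (789 - 318) = 706 + 471 = 1177)
1/(N + X) = 1/(1177 + 3093592) = 1/3094769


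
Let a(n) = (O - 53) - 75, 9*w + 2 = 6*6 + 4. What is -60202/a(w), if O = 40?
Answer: 30101/44 ≈ 684.11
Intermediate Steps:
w = 38/9 (w = -2/9 + (6*6 + 4)/9 = -2/9 + (36 + 4)/9 = -2/9 + (⅑)*40 = -2/9 + 40/9 = 38/9 ≈ 4.2222)
a(n) = -88 (a(n) = (40 - 53) - 75 = -13 - 75 = -88)
-60202/a(w) = -60202/(-88) = -60202*(-1/88) = 30101/44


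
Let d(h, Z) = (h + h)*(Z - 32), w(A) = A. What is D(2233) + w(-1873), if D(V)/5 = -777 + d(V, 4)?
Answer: -630998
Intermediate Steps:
d(h, Z) = 2*h*(-32 + Z) (d(h, Z) = (2*h)*(-32 + Z) = 2*h*(-32 + Z))
D(V) = -3885 - 280*V (D(V) = 5*(-777 + 2*V*(-32 + 4)) = 5*(-777 + 2*V*(-28)) = 5*(-777 - 56*V) = -3885 - 280*V)
D(2233) + w(-1873) = (-3885 - 280*2233) - 1873 = (-3885 - 625240) - 1873 = -629125 - 1873 = -630998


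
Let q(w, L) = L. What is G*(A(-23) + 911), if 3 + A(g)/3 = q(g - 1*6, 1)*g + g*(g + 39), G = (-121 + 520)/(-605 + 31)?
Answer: 15447/82 ≈ 188.38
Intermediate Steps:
G = -57/82 (G = 399/(-574) = 399*(-1/574) = -57/82 ≈ -0.69512)
A(g) = -9 + 3*g + 3*g*(39 + g) (A(g) = -9 + 3*(1*g + g*(g + 39)) = -9 + 3*(g + g*(39 + g)) = -9 + (3*g + 3*g*(39 + g)) = -9 + 3*g + 3*g*(39 + g))
G*(A(-23) + 911) = -57*((-9 + 3*(-23)**2 + 120*(-23)) + 911)/82 = -57*((-9 + 3*529 - 2760) + 911)/82 = -57*((-9 + 1587 - 2760) + 911)/82 = -57*(-1182 + 911)/82 = -57/82*(-271) = 15447/82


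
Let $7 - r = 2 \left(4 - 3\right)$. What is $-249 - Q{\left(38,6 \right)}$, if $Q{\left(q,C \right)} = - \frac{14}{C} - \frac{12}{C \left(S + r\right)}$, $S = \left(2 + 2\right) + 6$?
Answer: $- \frac{3698}{15} \approx -246.53$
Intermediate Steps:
$S = 10$ ($S = 4 + 6 = 10$)
$r = 5$ ($r = 7 - 2 \left(4 - 3\right) = 7 - 2 \cdot 1 = 7 - 2 = 5$)
$Q{\left(q,C \right)} = - \frac{74}{5 C}$ ($Q{\left(q,C \right)} = - \frac{14}{C} - \frac{12}{C \left(10 + 5\right)} = - \frac{14}{C} - \frac{12}{C 15} = - \frac{14}{C} - \frac{12}{15 C} = - \frac{14}{C} - 12 \frac{1}{15 C} = - \frac{14}{C} - \frac{4}{5 C} = - \frac{74}{5 C}$)
$-249 - Q{\left(38,6 \right)} = -249 - - \frac{74}{5 \cdot 6} = -249 - \left(- \frac{74}{5}\right) \frac{1}{6} = -249 - - \frac{37}{15} = -249 + \frac{37}{15} = - \frac{3698}{15}$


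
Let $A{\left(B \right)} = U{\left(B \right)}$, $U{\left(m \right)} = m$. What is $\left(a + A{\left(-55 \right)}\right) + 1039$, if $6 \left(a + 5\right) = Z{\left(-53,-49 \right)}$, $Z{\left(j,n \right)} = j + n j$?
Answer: $1403$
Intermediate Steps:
$A{\left(B \right)} = B$
$Z{\left(j,n \right)} = j + j n$
$a = 419$ ($a = -5 + \frac{\left(-53\right) \left(1 - 49\right)}{6} = -5 + \frac{\left(-53\right) \left(-48\right)}{6} = -5 + \frac{1}{6} \cdot 2544 = -5 + 424 = 419$)
$\left(a + A{\left(-55 \right)}\right) + 1039 = \left(419 - 55\right) + 1039 = 364 + 1039 = 1403$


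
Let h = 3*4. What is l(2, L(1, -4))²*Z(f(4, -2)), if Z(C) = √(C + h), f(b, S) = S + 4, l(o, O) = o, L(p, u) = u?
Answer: 4*√14 ≈ 14.967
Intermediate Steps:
h = 12
f(b, S) = 4 + S
Z(C) = √(12 + C) (Z(C) = √(C + 12) = √(12 + C))
l(2, L(1, -4))²*Z(f(4, -2)) = 2²*√(12 + (4 - 2)) = 4*√(12 + 2) = 4*√14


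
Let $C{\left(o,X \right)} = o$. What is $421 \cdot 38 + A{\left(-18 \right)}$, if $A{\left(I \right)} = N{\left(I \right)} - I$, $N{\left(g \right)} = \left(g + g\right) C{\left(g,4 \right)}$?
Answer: $16664$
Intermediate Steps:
$N{\left(g \right)} = 2 g^{2}$ ($N{\left(g \right)} = \left(g + g\right) g = 2 g g = 2 g^{2}$)
$A{\left(I \right)} = - I + 2 I^{2}$ ($A{\left(I \right)} = 2 I^{2} - I = - I + 2 I^{2}$)
$421 \cdot 38 + A{\left(-18 \right)} = 421 \cdot 38 - 18 \left(-1 + 2 \left(-18\right)\right) = 15998 - 18 \left(-1 - 36\right) = 15998 - -666 = 15998 + 666 = 16664$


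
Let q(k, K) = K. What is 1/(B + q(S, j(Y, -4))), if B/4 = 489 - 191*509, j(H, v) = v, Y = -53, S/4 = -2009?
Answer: -1/386924 ≈ -2.5845e-6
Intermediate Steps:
S = -8036 (S = 4*(-2009) = -8036)
B = -386920 (B = 4*(489 - 191*509) = 4*(489 - 97219) = 4*(-96730) = -386920)
1/(B + q(S, j(Y, -4))) = 1/(-386920 - 4) = 1/(-386924) = -1/386924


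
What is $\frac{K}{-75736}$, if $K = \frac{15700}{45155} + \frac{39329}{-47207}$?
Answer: $\frac{206950219}{32288257517912} \approx 6.4095 \cdot 10^{-6}$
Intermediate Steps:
$K = - \frac{206950219}{426326417}$ ($K = 15700 \cdot \frac{1}{45155} + 39329 \left(- \frac{1}{47207}\right) = \frac{3140}{9031} - \frac{39329}{47207} = - \frac{206950219}{426326417} \approx -0.48543$)
$\frac{K}{-75736} = - \frac{206950219}{426326417 \left(-75736\right)} = \left(- \frac{206950219}{426326417}\right) \left(- \frac{1}{75736}\right) = \frac{206950219}{32288257517912}$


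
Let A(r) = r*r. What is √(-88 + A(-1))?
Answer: I*√87 ≈ 9.3274*I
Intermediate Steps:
A(r) = r²
√(-88 + A(-1)) = √(-88 + (-1)²) = √(-88 + 1) = √(-87) = I*√87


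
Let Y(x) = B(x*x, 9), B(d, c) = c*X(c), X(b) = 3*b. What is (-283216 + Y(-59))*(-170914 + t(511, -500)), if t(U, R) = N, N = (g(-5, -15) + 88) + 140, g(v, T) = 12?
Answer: 48296133802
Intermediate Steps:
N = 240 (N = (12 + 88) + 140 = 100 + 140 = 240)
t(U, R) = 240
B(d, c) = 3*c**2 (B(d, c) = c*(3*c) = 3*c**2)
Y(x) = 243 (Y(x) = 3*9**2 = 3*81 = 243)
(-283216 + Y(-59))*(-170914 + t(511, -500)) = (-283216 + 243)*(-170914 + 240) = -282973*(-170674) = 48296133802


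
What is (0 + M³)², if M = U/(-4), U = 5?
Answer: 15625/4096 ≈ 3.8147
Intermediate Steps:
M = -5/4 (M = 5/(-4) = 5*(-¼) = -5/4 ≈ -1.2500)
(0 + M³)² = (0 + (-5/4)³)² = (0 - 125/64)² = (-125/64)² = 15625/4096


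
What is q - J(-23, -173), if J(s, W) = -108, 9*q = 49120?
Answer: 50092/9 ≈ 5565.8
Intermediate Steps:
q = 49120/9 (q = (⅑)*49120 = 49120/9 ≈ 5457.8)
q - J(-23, -173) = 49120/9 - 1*(-108) = 49120/9 + 108 = 50092/9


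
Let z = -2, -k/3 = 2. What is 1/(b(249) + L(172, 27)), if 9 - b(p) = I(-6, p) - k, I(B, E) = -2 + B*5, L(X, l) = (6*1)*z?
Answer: 1/23 ≈ 0.043478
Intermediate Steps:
k = -6 (k = -3*2 = -6)
L(X, l) = -12 (L(X, l) = (6*1)*(-2) = 6*(-2) = -12)
I(B, E) = -2 + 5*B
b(p) = 35 (b(p) = 9 - ((-2 + 5*(-6)) - 1*(-6)) = 9 - ((-2 - 30) + 6) = 9 - (-32 + 6) = 9 - 1*(-26) = 9 + 26 = 35)
1/(b(249) + L(172, 27)) = 1/(35 - 12) = 1/23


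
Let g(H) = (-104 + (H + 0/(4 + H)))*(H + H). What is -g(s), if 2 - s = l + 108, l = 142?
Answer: -174592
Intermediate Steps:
s = -248 (s = 2 - (142 + 108) = 2 - 1*250 = 2 - 250 = -248)
g(H) = 2*H*(-104 + H) (g(H) = (-104 + (H + 0))*(2*H) = (-104 + H)*(2*H) = 2*H*(-104 + H))
-g(s) = -2*(-248)*(-104 - 248) = -2*(-248)*(-352) = -1*174592 = -174592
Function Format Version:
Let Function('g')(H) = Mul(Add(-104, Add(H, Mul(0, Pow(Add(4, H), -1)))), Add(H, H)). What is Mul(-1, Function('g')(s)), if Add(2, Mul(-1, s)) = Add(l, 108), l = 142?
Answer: -174592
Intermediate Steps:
s = -248 (s = Add(2, Mul(-1, Add(142, 108))) = Add(2, Mul(-1, 250)) = Add(2, -250) = -248)
Function('g')(H) = Mul(2, H, Add(-104, H)) (Function('g')(H) = Mul(Add(-104, Add(H, 0)), Mul(2, H)) = Mul(Add(-104, H), Mul(2, H)) = Mul(2, H, Add(-104, H)))
Mul(-1, Function('g')(s)) = Mul(-1, Mul(2, -248, Add(-104, -248))) = Mul(-1, Mul(2, -248, -352)) = Mul(-1, 174592) = -174592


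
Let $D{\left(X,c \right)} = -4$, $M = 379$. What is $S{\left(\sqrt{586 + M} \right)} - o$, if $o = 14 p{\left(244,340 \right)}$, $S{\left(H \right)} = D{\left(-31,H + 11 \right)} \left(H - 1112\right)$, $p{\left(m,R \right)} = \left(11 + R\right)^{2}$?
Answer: $-1720366 - 4 \sqrt{965} \approx -1.7205 \cdot 10^{6}$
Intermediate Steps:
$S{\left(H \right)} = 4448 - 4 H$ ($S{\left(H \right)} = - 4 \left(H - 1112\right) = - 4 \left(-1112 + H\right) = 4448 - 4 H$)
$o = 1724814$ ($o = 14 \left(11 + 340\right)^{2} = 14 \cdot 351^{2} = 14 \cdot 123201 = 1724814$)
$S{\left(\sqrt{586 + M} \right)} - o = \left(4448 - 4 \sqrt{586 + 379}\right) - 1724814 = \left(4448 - 4 \sqrt{965}\right) - 1724814 = -1720366 - 4 \sqrt{965}$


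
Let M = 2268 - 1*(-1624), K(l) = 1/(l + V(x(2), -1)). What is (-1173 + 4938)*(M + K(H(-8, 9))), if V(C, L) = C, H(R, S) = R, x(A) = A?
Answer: 29305505/2 ≈ 1.4653e+7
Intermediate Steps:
K(l) = 1/(2 + l) (K(l) = 1/(l + 2) = 1/(2 + l))
M = 3892 (M = 2268 + 1624 = 3892)
(-1173 + 4938)*(M + K(H(-8, 9))) = (-1173 + 4938)*(3892 + 1/(2 - 8)) = 3765*(3892 + 1/(-6)) = 3765*(3892 - 1/6) = 3765*(23351/6) = 29305505/2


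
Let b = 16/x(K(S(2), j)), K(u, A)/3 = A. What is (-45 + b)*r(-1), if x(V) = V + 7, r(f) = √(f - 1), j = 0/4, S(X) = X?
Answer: -299*I*√2/7 ≈ -60.407*I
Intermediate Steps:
j = 0 (j = 0*(¼) = 0)
K(u, A) = 3*A
r(f) = √(-1 + f)
x(V) = 7 + V
b = 16/7 (b = 16/(7 + 3*0) = 16/(7 + 0) = 16/7 ≈ 2.2857)
(-45 + b)*r(-1) = (-45 + 16/7)*√(-1 - 1) = -299*I*√2/7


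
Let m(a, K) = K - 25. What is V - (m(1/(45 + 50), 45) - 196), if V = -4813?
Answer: -4637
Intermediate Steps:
m(a, K) = -25 + K
V - (m(1/(45 + 50), 45) - 196) = -4813 - ((-25 + 45) - 196) = -4813 - (20 - 196) = -4813 - 1*(-176) = -4813 + 176 = -4637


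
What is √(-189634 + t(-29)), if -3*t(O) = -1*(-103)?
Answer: I*√1707015/3 ≈ 435.51*I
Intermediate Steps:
t(O) = -103/3 (t(O) = -(-1)*(-103)/3 = -⅓*103 = -103/3)
√(-189634 + t(-29)) = √(-189634 - 103/3) = √(-569005/3) = I*√1707015/3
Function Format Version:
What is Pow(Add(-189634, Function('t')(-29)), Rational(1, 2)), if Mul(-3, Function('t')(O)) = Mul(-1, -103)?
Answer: Mul(Rational(1, 3), I, Pow(1707015, Rational(1, 2))) ≈ Mul(435.51, I)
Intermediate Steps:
Function('t')(O) = Rational(-103, 3) (Function('t')(O) = Mul(Rational(-1, 3), Mul(-1, -103)) = Mul(Rational(-1, 3), 103) = Rational(-103, 3))
Pow(Add(-189634, Function('t')(-29)), Rational(1, 2)) = Pow(Add(-189634, Rational(-103, 3)), Rational(1, 2)) = Pow(Rational(-569005, 3), Rational(1, 2)) = Mul(Rational(1, 3), I, Pow(1707015, Rational(1, 2)))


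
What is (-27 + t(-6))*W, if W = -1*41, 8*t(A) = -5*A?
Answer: 3813/4 ≈ 953.25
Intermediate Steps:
t(A) = -5*A/8 (t(A) = (-5*A)/8 = -5*A/8)
W = -41
(-27 + t(-6))*W = (-27 - 5/8*(-6))*(-41) = (-27 + 15/4)*(-41) = -93/4*(-41) = 3813/4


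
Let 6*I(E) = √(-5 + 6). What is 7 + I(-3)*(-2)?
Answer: 20/3 ≈ 6.6667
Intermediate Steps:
I(E) = ⅙ (I(E) = √(-5 + 6)/6 = √1/6 = (⅙)*1 = ⅙)
7 + I(-3)*(-2) = 7 + (⅙)*(-2) = 7 - ⅓ = 20/3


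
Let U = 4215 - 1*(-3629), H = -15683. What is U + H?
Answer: -7839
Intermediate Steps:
U = 7844 (U = 4215 + 3629 = 7844)
U + H = 7844 - 15683 = -7839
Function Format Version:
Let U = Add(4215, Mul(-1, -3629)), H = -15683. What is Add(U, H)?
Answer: -7839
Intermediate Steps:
U = 7844 (U = Add(4215, 3629) = 7844)
Add(U, H) = Add(7844, -15683) = -7839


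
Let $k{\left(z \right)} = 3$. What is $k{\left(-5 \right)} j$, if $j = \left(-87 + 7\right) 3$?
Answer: $-720$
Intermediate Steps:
$j = -240$ ($j = \left(-80\right) 3 = -240$)
$k{\left(-5 \right)} j = 3 \left(-240\right) = -720$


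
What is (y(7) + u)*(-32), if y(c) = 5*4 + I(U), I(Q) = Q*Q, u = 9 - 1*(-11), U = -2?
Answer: -1408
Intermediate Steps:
u = 20 (u = 9 + 11 = 20)
I(Q) = Q²
y(c) = 24 (y(c) = 5*4 + (-2)² = 20 + 4 = 24)
(y(7) + u)*(-32) = (24 + 20)*(-32) = 44*(-32) = -1408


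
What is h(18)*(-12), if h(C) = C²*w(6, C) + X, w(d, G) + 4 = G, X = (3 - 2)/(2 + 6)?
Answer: -108867/2 ≈ -54434.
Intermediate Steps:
X = ⅛ (X = 1/8 = 1*(⅛) = ⅛ ≈ 0.12500)
w(d, G) = -4 + G
h(C) = ⅛ + C²*(-4 + C) (h(C) = C²*(-4 + C) + ⅛ = ⅛ + C²*(-4 + C))
h(18)*(-12) = (⅛ + 18²*(-4 + 18))*(-12) = (⅛ + 324*14)*(-12) = (⅛ + 4536)*(-12) = (36289/8)*(-12) = -108867/2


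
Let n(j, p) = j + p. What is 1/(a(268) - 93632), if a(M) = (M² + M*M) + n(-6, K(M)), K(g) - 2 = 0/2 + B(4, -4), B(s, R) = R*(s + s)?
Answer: 1/49980 ≈ 2.0008e-5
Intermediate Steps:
B(s, R) = 2*R*s (B(s, R) = R*(2*s) = 2*R*s)
K(g) = -30 (K(g) = 2 + (0/2 + 2*(-4)*4) = 2 + (0*(½) - 32) = 2 + (0 - 32) = 2 - 32 = -30)
a(M) = -36 + 2*M² (a(M) = (M² + M*M) + (-6 - 30) = (M² + M²) - 36 = 2*M² - 36 = -36 + 2*M²)
1/(a(268) - 93632) = 1/((-36 + 2*268²) - 93632) = 1/((-36 + 2*71824) - 93632) = 1/((-36 + 143648) - 93632) = 1/(143612 - 93632) = 1/49980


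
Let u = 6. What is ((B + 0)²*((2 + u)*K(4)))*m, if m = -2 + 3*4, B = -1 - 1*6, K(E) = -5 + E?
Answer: -3920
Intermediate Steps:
B = -7 (B = -1 - 6 = -7)
m = 10 (m = -2 + 12 = 10)
((B + 0)²*((2 + u)*K(4)))*m = ((-7 + 0)²*((2 + 6)*(-5 + 4)))*10 = ((-7)²*(8*(-1)))*10 = (49*(-8))*10 = -392*10 = -3920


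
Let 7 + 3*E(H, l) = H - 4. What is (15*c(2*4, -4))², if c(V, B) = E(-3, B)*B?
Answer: 78400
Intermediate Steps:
E(H, l) = -11/3 + H/3 (E(H, l) = -7/3 + (H - 4)/3 = -7/3 + (-4 + H)/3 = -7/3 + (-4/3 + H/3) = -11/3 + H/3)
c(V, B) = -14*B/3 (c(V, B) = (-11/3 + (⅓)*(-3))*B = (-11/3 - 1)*B = -14*B/3)
(15*c(2*4, -4))² = (15*(-14/3*(-4)))² = (15*(56/3))² = 280² = 78400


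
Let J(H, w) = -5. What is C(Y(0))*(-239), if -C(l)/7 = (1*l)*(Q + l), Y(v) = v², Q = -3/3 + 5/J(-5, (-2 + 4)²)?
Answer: 0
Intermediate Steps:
Q = -2 (Q = -3/3 + 5/(-5) = -3*⅓ + 5*(-⅕) = -1 - 1 = -2)
C(l) = -7*l*(-2 + l) (C(l) = -7*1*l*(-2 + l) = -7*l*(-2 + l))
C(Y(0))*(-239) = (7*0²*(2 - 1*0²))*(-239) = (7*0*(2 - 1*0))*(-239) = (7*0*(2 + 0))*(-239) = (7*0*2)*(-239) = 0*(-239) = 0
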